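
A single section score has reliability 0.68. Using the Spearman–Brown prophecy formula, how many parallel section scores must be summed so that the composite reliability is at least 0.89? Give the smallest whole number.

k ≥ ρ*(1−ρ₁)/(ρ₁(1−ρ*)) = 0.89·0.32 / (0.68·0.11) = 3.807.
Smallest integer k = 4.

4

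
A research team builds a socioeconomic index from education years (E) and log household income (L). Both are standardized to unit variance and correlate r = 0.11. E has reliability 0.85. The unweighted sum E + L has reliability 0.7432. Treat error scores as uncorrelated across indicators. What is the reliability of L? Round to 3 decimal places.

0.580

Var(E+L) = 2 + 2·0.11 = 2.220.
True-score variance = ρ_E + ρ_L + 2·0.11, so 0.7432 = (0.85 + ρ_L + 0.22) / 2.220.
ρ_L = 0.7432·2.220 − 0.85 − 0.22 = 0.580.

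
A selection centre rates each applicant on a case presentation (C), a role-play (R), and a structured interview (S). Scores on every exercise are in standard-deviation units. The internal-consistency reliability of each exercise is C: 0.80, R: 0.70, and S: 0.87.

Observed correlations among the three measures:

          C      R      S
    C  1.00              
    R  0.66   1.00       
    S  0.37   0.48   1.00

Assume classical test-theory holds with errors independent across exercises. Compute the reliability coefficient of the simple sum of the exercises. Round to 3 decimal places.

Var(C+R+S) = 3 + 2·[0.66 + 0.37 + 0.48] = 3 + 3.02 = 6.02.
With uncorrelated errors the cross-covariances are all true-score covariance, so they carry over unchanged; only the diagonal terms shrink to ρᵢσᵢ².
True-score variance = [0.80 + 0.70 + 0.87] + 3.02 = 2.37 + 3.02 = 5.39.
Reliability = 5.39 / 6.02 = 0.895.

0.895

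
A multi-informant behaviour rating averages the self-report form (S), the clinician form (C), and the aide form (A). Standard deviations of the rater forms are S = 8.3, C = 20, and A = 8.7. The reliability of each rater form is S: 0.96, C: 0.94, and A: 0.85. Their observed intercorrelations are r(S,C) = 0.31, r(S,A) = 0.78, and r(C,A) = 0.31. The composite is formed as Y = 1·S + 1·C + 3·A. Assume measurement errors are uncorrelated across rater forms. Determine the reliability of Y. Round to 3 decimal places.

Var(Y) = 8.3² + 20² + 3²·8.7² + 2·[8.3·20·0.31 + 3·8.3·8.7·0.78 + 3·20·8.7·0.31] = 1150.1 + 764.503 = 1914.6.
Because errors are independent across components, Cov(Tᵢ,Tⱼ) = Cov(Xᵢ,Xⱼ); the off-diagonal part of the true-score variance is the same as above.
True-score variance = [8.3²·0.96 + 20²·0.94 + 3²·8.7²·0.85] + 764.503 = 1021.16 + 764.503 = 1785.67.
Reliability = 1785.67 / 1914.6 = 0.933.

0.933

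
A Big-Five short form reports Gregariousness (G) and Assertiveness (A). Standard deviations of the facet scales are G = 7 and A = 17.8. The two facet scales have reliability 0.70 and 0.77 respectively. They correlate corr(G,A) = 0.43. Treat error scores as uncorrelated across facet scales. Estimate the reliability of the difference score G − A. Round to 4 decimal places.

Var(G−A) = 7² + 17.8² − 2·7·17.8·0.43 = 365.84 − 107.156 = 258.684.
Under uncorrelated errors the observed covariances equal the true-score covariances, so only the own-variance terms attenuate.
True-score variance = [7²·0.70 + 17.8²·0.77] − 107.156 = 278.267 − 107.156 = 171.111.
Reliability = 171.111 / 258.684 = 0.6615.

0.6615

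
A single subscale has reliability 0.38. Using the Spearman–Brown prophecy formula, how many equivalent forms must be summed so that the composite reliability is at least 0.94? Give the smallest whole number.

k ≥ ρ*(1−ρ₁)/(ρ₁(1−ρ*)) = 0.94·0.62 / (0.38·0.06) = 25.561.
Smallest integer k = 26.

26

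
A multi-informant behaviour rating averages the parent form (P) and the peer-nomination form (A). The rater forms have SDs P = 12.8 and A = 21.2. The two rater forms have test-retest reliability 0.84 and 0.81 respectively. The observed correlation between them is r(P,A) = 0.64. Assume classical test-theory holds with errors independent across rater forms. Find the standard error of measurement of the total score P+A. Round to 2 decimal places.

Var(total) = 613.28 + 347.341 = 960.621.
True-score variance = 501.672 + 347.341 = 849.013, so reliability = 0.8838.
Error variance = 960.621 − 849.013 = 111.608; SEM = √111.608 = 10.56.

10.56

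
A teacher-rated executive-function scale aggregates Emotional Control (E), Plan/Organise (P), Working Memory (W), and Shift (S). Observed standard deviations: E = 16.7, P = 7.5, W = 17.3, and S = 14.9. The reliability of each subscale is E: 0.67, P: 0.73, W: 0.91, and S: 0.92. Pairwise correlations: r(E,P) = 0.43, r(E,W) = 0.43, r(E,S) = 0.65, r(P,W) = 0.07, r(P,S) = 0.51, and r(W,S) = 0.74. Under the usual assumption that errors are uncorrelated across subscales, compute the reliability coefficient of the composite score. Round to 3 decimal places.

Var(E+P+W+S) = 16.7² + 7.5² + 17.3² + 14.9² + 2·[16.7·7.5·0.43 + 16.7·17.3·0.43 + 16.7·14.9·0.65 + 7.5·17.3·0.07 + 7.5·14.9·0.51 + 17.3·14.9·0.74] = 856.44 + 1193.31 = 2049.75.
With uncorrelated errors the cross-covariances are all true-score covariance, so they carry over unchanged; only the diagonal terms shrink to ρᵢσᵢ².
True-score variance = [16.7²·0.67 + 7.5²·0.73 + 17.3²·0.91 + 14.9²·0.92] + 1193.31 = 704.522 + 1193.31 = 1897.83.
Reliability = 1897.83 / 2049.75 = 0.926.

0.926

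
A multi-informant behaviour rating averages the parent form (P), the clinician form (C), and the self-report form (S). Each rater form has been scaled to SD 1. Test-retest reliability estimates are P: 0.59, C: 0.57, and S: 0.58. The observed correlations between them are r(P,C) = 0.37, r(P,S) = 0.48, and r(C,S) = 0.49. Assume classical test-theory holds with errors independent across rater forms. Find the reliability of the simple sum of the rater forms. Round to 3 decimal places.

0.778

Var(P+C+S) = 3 + 2·[0.37 + 0.48 + 0.49] = 3 + 2.68 = 5.68.
With uncorrelated errors the cross-covariances are all true-score covariance, so they carry over unchanged; only the diagonal terms shrink to ρᵢσᵢ².
True-score variance = [0.59 + 0.57 + 0.58] + 2.68 = 1.74 + 2.68 = 4.42.
Reliability = 4.42 / 5.68 = 0.778.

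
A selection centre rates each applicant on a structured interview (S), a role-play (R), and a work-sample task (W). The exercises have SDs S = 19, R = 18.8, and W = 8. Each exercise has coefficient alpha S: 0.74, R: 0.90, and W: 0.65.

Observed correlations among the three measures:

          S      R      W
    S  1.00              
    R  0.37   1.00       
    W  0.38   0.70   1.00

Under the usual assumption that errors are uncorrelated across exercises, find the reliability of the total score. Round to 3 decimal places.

Var(S+R+W) = 19² + 18.8² + 8² + 2·[19·18.8·0.37 + 19·8·0.38 + 18.8·8·0.70] = 778.44 + 590.408 = 1368.85.
With uncorrelated errors the cross-covariances are all true-score covariance, so they carry over unchanged; only the diagonal terms shrink to ρᵢσᵢ².
True-score variance = [19²·0.74 + 18.8²·0.90 + 8²·0.65] + 590.408 = 626.836 + 590.408 = 1217.24.
Reliability = 1217.24 / 1368.85 = 0.889.

0.889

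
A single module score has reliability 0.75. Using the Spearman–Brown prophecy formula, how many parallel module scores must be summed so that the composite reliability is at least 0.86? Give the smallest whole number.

k ≥ ρ*(1−ρ₁)/(ρ₁(1−ρ*)) = 0.86·0.25 / (0.75·0.14) = 2.048.
Smallest integer k = 3.

3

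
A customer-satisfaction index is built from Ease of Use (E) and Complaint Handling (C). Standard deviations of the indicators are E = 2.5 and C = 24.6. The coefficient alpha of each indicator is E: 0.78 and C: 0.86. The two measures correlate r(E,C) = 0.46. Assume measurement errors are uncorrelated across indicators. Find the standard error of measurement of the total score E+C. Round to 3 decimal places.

9.279

Var(total) = 611.41 + 56.58 = 667.99.
True-score variance = 525.313 + 56.58 = 581.893, so reliability = 0.8711.
Error variance = 667.99 − 581.893 = 86.0974; SEM = √86.0974 = 9.279.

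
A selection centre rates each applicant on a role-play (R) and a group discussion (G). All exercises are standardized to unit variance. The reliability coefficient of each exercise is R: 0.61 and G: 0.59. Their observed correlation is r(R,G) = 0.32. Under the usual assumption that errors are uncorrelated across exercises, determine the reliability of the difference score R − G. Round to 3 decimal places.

0.412

Var(R−G) = 1 + 1 − 2·0.32 = 2 − 0.64 = 1.36.
With uncorrelated errors the cross-covariances are all true-score covariance, so they carry over unchanged; only the diagonal terms shrink to ρᵢσᵢ².
True-score variance = [0.61 + 0.59] − 0.64 = 1.2 − 0.64 = 0.56.
Reliability = 0.56 / 1.36 = 0.412.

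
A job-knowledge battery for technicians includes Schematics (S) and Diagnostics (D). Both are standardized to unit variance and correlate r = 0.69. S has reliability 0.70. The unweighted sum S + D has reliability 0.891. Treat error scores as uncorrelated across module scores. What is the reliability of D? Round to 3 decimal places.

Var(S+D) = 2 + 2·0.69 = 3.380.
True-score variance = ρ_S + ρ_D + 2·0.69, so 0.891 = (0.70 + ρ_D + 1.38) / 3.380.
ρ_D = 0.891·3.380 − 0.70 − 1.38 = 0.932.

0.932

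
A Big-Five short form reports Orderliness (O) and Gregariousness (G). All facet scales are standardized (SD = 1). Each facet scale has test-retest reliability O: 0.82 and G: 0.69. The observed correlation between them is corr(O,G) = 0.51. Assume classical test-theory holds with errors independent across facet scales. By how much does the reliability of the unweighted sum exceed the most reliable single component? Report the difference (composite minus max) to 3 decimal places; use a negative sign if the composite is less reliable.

0.018

Var(sum) = 2 + 1.02 = 3.02; true-score variance = 1.51 + 1.02 = 2.53; composite reliability = 0.8377.
Max component reliability = 0.8200.
Difference = 0.8377 − 0.8200 = 0.018.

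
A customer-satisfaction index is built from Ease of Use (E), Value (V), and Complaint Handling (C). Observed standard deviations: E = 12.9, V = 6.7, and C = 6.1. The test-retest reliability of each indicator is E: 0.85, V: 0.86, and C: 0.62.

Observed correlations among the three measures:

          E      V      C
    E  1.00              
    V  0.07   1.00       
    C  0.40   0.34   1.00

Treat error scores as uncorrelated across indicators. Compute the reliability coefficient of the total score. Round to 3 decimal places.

Var(E+V+C) = 12.9² + 6.7² + 6.1² + 2·[12.9·6.7·0.07 + 12.9·6.1·0.40 + 6.7·6.1·0.34] = 248.51 + 102.844 = 351.354.
With uncorrelated errors the cross-covariances are all true-score covariance, so they carry over unchanged; only the diagonal terms shrink to ρᵢσᵢ².
True-score variance = [12.9²·0.85 + 6.7²·0.86 + 6.1²·0.62] + 102.844 = 203.124 + 102.844 = 305.968.
Reliability = 305.968 / 351.354 = 0.871.

0.871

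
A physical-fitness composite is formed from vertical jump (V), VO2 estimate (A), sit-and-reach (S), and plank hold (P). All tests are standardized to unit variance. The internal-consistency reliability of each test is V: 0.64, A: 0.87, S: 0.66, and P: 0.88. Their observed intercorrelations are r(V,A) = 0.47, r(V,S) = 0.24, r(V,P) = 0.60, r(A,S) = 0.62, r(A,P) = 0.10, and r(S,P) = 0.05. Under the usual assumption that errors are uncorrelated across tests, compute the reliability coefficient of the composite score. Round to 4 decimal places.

Var(V+A+S+P) = 4 + 2·[0.47 + 0.24 + 0.60 + 0.62 + 0.10 + 0.05] = 4 + 4.16 = 8.16.
With uncorrelated errors the cross-covariances are all true-score covariance, so they carry over unchanged; only the diagonal terms shrink to ρᵢσᵢ².
True-score variance = [0.64 + 0.87 + 0.66 + 0.88] + 4.16 = 3.05 + 4.16 = 7.21.
Reliability = 7.21 / 8.16 = 0.8836.

0.8836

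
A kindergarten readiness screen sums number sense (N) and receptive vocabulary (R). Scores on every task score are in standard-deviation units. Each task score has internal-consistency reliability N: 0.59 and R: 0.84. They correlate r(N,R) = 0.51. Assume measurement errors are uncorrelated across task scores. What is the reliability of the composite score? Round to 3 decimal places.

Var(N+R) = 2 + 2·[0.51] = 2 + 1.02 = 3.02.
With uncorrelated errors the cross-covariances are all true-score covariance, so they carry over unchanged; only the diagonal terms shrink to ρᵢσᵢ².
True-score variance = [0.59 + 0.84] + 1.02 = 1.43 + 1.02 = 2.45.
Reliability = 2.45 / 3.02 = 0.811.

0.811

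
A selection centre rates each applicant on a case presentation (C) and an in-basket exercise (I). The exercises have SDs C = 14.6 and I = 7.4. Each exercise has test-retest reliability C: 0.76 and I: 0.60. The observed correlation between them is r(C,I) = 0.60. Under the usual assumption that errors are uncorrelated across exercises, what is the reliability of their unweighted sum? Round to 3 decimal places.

0.816

Var(C+I) = 14.6² + 7.4² + 2·[14.6·7.4·0.60] = 267.92 + 129.648 = 397.568.
With uncorrelated errors the cross-covariances are all true-score covariance, so they carry over unchanged; only the diagonal terms shrink to ρᵢσᵢ².
True-score variance = [14.6²·0.76 + 7.4²·0.60] + 129.648 = 194.858 + 129.648 = 324.506.
Reliability = 324.506 / 397.568 = 0.816.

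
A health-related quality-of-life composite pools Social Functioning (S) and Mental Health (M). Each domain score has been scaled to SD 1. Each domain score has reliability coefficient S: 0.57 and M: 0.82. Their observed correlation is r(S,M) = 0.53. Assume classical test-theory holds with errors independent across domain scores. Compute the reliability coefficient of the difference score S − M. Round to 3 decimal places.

Var(S−M) = 1 + 1 − 2·0.53 = 2 − 1.06 = 0.94.
Under uncorrelated errors the observed covariances equal the true-score covariances, so only the own-variance terms attenuate.
True-score variance = [0.57 + 0.82] − 1.06 = 1.39 − 1.06 = 0.33.
Reliability = 0.33 / 0.94 = 0.351.

0.351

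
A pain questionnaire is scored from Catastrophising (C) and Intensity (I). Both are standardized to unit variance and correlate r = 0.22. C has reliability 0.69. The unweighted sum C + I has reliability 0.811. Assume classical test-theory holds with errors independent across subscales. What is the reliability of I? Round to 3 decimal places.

0.849

Var(C+I) = 2 + 2·0.22 = 2.440.
True-score variance = ρ_C + ρ_I + 2·0.22, so 0.811 = (0.69 + ρ_I + 0.44) / 2.440.
ρ_I = 0.811·2.440 − 0.69 − 0.44 = 0.849.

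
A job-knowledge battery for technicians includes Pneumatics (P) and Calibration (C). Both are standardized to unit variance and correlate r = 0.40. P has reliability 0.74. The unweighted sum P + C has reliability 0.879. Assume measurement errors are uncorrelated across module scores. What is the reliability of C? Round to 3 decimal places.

0.921

Var(P+C) = 2 + 2·0.40 = 2.800.
True-score variance = ρ_P + ρ_C + 2·0.40, so 0.879 = (0.74 + ρ_C + 0.80) / 2.800.
ρ_C = 0.879·2.800 − 0.74 − 0.80 = 0.921.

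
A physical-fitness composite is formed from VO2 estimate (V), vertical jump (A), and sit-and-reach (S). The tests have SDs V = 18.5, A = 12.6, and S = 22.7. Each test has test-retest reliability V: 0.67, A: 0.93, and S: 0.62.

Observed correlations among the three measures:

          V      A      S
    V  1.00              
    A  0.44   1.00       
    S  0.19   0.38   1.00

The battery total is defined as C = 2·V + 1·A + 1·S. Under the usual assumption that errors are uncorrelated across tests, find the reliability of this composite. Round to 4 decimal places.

Var(C) = 2²·18.5² + 12.6² + 22.7² + 2·[2·18.5·12.6·0.44 + 2·18.5·22.7·0.19 + 12.6·22.7·0.38] = 2043.05 + 946.793 = 2989.84.
With uncorrelated errors the cross-covariances are all true-score covariance, so they carry over unchanged; only the diagonal terms shrink to ρᵢσᵢ².
True-score variance = [2²·18.5²·0.67 + 12.6²·0.93 + 22.7²·0.62] + 946.793 = 1384.36 + 946.793 = 2331.15.
Reliability = 2331.15 / 2989.84 = 0.7797.

0.7797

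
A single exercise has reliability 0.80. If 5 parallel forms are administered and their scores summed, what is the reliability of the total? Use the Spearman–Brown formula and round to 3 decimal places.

0.952

ρ_k = kρ / (1 + (k−1)ρ) = 5·0.80 / (1 + 4·0.80) = 4.000 / 4.200 = 0.952.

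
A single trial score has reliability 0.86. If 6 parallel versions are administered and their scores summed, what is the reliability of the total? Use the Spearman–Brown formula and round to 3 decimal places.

0.974

ρ_k = kρ / (1 + (k−1)ρ) = 6·0.86 / (1 + 5·0.86) = 5.160 / 5.300 = 0.974.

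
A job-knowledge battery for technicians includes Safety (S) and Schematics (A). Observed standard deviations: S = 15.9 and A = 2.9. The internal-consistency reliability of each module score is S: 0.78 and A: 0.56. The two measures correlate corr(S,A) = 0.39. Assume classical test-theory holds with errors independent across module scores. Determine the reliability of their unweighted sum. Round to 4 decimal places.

0.8004

Var(S+A) = 15.9² + 2.9² + 2·[15.9·2.9·0.39] = 261.22 + 35.9658 = 297.186.
Under uncorrelated errors the observed covariances equal the true-score covariances, so only the own-variance terms attenuate.
True-score variance = [15.9²·0.78 + 2.9²·0.56] + 35.9658 = 201.901 + 35.9658 = 237.867.
Reliability = 237.867 / 297.186 = 0.8004.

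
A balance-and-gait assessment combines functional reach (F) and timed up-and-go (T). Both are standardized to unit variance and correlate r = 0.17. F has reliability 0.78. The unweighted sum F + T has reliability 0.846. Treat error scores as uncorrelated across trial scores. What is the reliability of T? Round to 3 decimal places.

0.860

Var(F+T) = 2 + 2·0.17 = 2.340.
True-score variance = ρ_F + ρ_T + 2·0.17, so 0.846 = (0.78 + ρ_T + 0.34) / 2.340.
ρ_T = 0.846·2.340 − 0.78 − 0.34 = 0.860.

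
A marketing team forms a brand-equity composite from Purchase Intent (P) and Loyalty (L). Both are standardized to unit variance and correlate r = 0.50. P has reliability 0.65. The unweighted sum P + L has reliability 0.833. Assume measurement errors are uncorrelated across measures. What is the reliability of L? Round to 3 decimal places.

0.849

Var(P+L) = 2 + 2·0.50 = 3.000.
True-score variance = ρ_P + ρ_L + 2·0.50, so 0.833 = (0.65 + ρ_L + 1.00) / 3.000.
ρ_L = 0.833·3.000 − 0.65 − 1.00 = 0.849.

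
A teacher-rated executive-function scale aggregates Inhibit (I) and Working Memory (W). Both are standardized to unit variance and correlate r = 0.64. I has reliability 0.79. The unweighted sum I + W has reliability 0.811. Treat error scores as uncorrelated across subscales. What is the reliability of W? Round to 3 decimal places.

Var(I+W) = 2 + 2·0.64 = 3.280.
True-score variance = ρ_I + ρ_W + 2·0.64, so 0.811 = (0.79 + ρ_W + 1.28) / 3.280.
ρ_W = 0.811·3.280 − 0.79 − 1.28 = 0.590.

0.590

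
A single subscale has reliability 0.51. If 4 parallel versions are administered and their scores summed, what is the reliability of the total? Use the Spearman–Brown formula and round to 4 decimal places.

ρ_k = kρ / (1 + (k−1)ρ) = 4·0.51 / (1 + 3·0.51) = 2.040 / 2.530 = 0.8063.

0.8063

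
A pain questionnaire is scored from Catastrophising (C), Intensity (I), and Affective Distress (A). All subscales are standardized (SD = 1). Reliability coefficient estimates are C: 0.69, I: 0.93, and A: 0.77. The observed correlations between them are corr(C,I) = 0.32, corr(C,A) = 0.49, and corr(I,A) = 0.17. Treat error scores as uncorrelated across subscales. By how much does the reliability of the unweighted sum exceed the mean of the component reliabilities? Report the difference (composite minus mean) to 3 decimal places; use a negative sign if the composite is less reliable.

0.080

Var(sum) = 3 + 1.96 = 4.96; true-score variance = 2.39 + 1.96 = 4.35; composite reliability = 0.8770.
Mean component reliability = 0.7967.
Difference = 0.8770 − 0.7967 = 0.080.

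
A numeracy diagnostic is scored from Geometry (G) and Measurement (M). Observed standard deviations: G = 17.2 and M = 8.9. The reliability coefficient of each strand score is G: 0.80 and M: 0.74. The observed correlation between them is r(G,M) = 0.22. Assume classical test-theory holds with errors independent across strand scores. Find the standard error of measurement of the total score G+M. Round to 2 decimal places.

Var(total) = 375.05 + 67.3552 = 442.405.
True-score variance = 295.287 + 67.3552 = 362.643, so reliability = 0.8197.
Error variance = 442.405 − 362.643 = 79.7626; SEM = √79.7626 = 8.93.

8.93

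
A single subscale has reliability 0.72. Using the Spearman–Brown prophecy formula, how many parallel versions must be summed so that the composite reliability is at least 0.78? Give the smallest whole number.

2

k ≥ ρ*(1−ρ₁)/(ρ₁(1−ρ*)) = 0.78·0.28 / (0.72·0.22) = 1.379.
Smallest integer k = 2.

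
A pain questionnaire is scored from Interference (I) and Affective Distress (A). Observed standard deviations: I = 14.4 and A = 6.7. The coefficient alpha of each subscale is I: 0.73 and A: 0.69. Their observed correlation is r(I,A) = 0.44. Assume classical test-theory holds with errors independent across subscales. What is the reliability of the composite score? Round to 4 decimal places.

0.7927

Var(I+A) = 14.4² + 6.7² + 2·[14.4·6.7·0.44] = 252.25 + 84.9024 = 337.152.
Because errors are independent across components, Cov(Tᵢ,Tⱼ) = Cov(Xᵢ,Xⱼ); the off-diagonal part of the true-score variance is the same as above.
True-score variance = [14.4²·0.73 + 6.7²·0.69] + 84.9024 = 182.347 + 84.9024 = 267.249.
Reliability = 267.249 / 337.152 = 0.7927.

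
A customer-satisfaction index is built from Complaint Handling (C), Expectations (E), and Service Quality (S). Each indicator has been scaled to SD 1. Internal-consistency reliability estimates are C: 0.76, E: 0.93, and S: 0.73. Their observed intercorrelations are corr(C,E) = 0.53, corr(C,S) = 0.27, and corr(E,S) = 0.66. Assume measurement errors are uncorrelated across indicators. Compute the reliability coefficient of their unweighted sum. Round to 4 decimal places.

Var(C+E+S) = 3 + 2·[0.53 + 0.27 + 0.66] = 3 + 2.92 = 5.92.
Because errors are independent across components, Cov(Tᵢ,Tⱼ) = Cov(Xᵢ,Xⱼ); the off-diagonal part of the true-score variance is the same as above.
True-score variance = [0.76 + 0.93 + 0.73] + 2.92 = 2.42 + 2.92 = 5.34.
Reliability = 5.34 / 5.92 = 0.9020.

0.9020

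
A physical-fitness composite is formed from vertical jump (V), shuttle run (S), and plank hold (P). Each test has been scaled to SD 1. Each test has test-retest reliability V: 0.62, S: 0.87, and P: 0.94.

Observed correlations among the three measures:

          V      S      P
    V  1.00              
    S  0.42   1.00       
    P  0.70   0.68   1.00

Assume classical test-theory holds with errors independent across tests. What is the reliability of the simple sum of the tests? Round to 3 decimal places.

Var(V+S+P) = 3 + 2·[0.42 + 0.70 + 0.68] = 3 + 3.6 = 6.6.
Because errors are independent across components, Cov(Tᵢ,Tⱼ) = Cov(Xᵢ,Xⱼ); the off-diagonal part of the true-score variance is the same as above.
True-score variance = [0.62 + 0.87 + 0.94] + 3.6 = 2.43 + 3.6 = 6.03.
Reliability = 6.03 / 6.6 = 0.914.

0.914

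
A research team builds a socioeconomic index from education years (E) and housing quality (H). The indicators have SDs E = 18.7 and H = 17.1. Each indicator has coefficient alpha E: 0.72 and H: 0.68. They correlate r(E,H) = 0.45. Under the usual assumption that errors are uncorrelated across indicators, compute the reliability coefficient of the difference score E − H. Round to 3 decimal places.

0.460

Var(E−H) = 18.7² + 17.1² − 2·18.7·17.1·0.45 = 642.1 − 287.793 = 354.307.
Under uncorrelated errors the observed covariances equal the true-score covariances, so only the own-variance terms attenuate.
True-score variance = [18.7²·0.72 + 17.1²·0.68] − 287.793 = 450.616 − 287.793 = 162.823.
Reliability = 162.823 / 354.307 = 0.460.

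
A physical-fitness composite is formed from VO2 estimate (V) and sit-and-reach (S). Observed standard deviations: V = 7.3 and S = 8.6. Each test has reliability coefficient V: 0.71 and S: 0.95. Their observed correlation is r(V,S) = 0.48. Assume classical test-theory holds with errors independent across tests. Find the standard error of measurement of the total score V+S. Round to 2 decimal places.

4.38

Var(total) = 127.25 + 60.2688 = 187.519.
True-score variance = 108.098 + 60.2688 = 168.367, so reliability = 0.8979.
Error variance = 187.519 − 168.367 = 19.1521; SEM = √19.1521 = 4.38.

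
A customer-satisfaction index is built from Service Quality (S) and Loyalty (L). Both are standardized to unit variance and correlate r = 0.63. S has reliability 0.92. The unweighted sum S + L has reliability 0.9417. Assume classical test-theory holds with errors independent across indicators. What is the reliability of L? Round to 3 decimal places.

0.890

Var(S+L) = 2 + 2·0.63 = 3.260.
True-score variance = ρ_S + ρ_L + 2·0.63, so 0.9417 = (0.92 + ρ_L + 1.26) / 3.260.
ρ_L = 0.9417·3.260 − 0.92 − 1.26 = 0.890.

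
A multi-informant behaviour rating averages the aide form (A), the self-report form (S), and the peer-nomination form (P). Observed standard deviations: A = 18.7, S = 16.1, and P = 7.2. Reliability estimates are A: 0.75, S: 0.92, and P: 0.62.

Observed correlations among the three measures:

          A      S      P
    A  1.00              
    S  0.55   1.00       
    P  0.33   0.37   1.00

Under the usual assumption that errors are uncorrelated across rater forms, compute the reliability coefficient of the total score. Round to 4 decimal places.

Var(A+S+P) = 18.7² + 16.1² + 7.2² + 2·[18.7·16.1·0.55 + 18.7·7.2·0.33 + 16.1·7.2·0.37] = 660.74 + 505.82 = 1166.56.
Under uncorrelated errors the observed covariances equal the true-score covariances, so only the own-variance terms attenuate.
True-score variance = [18.7²·0.75 + 16.1²·0.92 + 7.2²·0.62] + 505.82 = 532.882 + 505.82 = 1038.7.
Reliability = 1038.7 / 1166.56 = 0.8904.

0.8904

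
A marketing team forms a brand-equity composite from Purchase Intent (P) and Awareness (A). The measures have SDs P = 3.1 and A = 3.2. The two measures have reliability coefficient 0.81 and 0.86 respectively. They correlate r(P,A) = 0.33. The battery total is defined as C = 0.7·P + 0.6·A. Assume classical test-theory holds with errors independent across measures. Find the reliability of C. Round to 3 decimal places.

0.873

Var(C) = 0.7²·3.1² + 0.6²·3.2² + 2·[0.42·3.1·3.2·0.33] = 8.3953 + 2.74982 = 11.1451.
Because errors are independent across components, Cov(Tᵢ,Tⱼ) = Cov(Xᵢ,Xⱼ); the off-diagonal part of the true-score variance is the same as above.
True-score variance = [0.7²·3.1²·0.81 + 0.6²·3.2²·0.86] + 2.74982 = 6.98451 + 2.74982 = 9.73434.
Reliability = 9.73434 / 11.1451 = 0.873.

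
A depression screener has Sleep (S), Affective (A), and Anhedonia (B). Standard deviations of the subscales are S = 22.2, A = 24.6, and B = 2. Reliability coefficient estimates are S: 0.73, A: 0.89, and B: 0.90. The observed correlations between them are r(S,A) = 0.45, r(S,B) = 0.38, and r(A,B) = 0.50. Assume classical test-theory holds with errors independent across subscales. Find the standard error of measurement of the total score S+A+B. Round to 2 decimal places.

14.14

Var(total) = 1102 + 574.452 = 1676.45.
True-score variance = 901.966 + 574.452 = 1476.42, so reliability = 0.8807.
Error variance = 1676.45 − 1476.42 = 200.034; SEM = √200.034 = 14.14.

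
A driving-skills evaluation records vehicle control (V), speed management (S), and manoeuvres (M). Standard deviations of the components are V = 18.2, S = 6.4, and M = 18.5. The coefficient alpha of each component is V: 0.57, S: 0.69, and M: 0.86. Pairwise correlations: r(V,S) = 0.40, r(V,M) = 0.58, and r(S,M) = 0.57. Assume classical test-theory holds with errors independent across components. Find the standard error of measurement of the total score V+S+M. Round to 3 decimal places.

Var(total) = 714.45 + 618.732 = 1333.18.
True-score variance = 511.404 + 618.732 = 1130.14, so reliability = 0.8477.
Error variance = 1333.18 − 1130.14 = 203.046; SEM = √203.046 = 14.249.

14.249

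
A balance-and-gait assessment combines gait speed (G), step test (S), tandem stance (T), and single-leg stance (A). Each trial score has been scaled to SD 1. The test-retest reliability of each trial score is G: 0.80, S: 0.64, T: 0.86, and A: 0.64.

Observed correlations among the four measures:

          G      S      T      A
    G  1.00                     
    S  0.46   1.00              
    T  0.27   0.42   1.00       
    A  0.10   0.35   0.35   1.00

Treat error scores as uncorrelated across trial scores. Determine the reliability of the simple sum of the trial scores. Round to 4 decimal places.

Var(G+S+T+A) = 4 + 2·[0.46 + 0.27 + 0.10 + 0.42 + 0.35 + 0.35] = 4 + 3.9 = 7.9.
Because errors are independent across components, Cov(Tᵢ,Tⱼ) = Cov(Xᵢ,Xⱼ); the off-diagonal part of the true-score variance is the same as above.
True-score variance = [0.80 + 0.64 + 0.86 + 0.64] + 3.9 = 2.94 + 3.9 = 6.84.
Reliability = 6.84 / 7.9 = 0.8658.

0.8658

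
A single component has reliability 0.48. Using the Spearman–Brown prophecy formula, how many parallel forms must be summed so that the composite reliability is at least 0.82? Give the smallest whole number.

5

k ≥ ρ*(1−ρ₁)/(ρ₁(1−ρ*)) = 0.82·0.52 / (0.48·0.18) = 4.935.
Smallest integer k = 5.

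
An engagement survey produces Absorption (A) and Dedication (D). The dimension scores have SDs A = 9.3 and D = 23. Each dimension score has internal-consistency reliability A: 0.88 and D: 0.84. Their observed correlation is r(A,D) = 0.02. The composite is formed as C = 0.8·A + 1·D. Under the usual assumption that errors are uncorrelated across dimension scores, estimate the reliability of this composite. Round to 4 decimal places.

0.8456

Var(C) = 0.8²·9.3² + 23² + 2·[0.8·9.3·23·0.02] = 584.354 + 6.8448 = 591.198.
With uncorrelated errors the cross-covariances are all true-score covariance, so they carry over unchanged; only the diagonal terms shrink to ρᵢσᵢ².
True-score variance = [0.8²·9.3²·0.88 + 23²·0.84] + 6.8448 = 493.071 + 6.8448 = 499.916.
Reliability = 499.916 / 591.198 = 0.8456.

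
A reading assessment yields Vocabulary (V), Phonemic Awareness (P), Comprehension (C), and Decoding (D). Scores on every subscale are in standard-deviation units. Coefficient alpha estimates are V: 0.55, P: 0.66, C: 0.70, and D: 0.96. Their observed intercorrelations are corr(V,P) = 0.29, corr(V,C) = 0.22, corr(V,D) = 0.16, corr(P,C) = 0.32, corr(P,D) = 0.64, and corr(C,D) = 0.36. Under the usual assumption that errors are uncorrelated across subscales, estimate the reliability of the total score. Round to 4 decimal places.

Var(V+P+C+D) = 4 + 2·[0.29 + 0.22 + 0.16 + 0.32 + 0.64 + 0.36] = 4 + 3.98 = 7.98.
Because errors are independent across components, Cov(Tᵢ,Tⱼ) = Cov(Xᵢ,Xⱼ); the off-diagonal part of the true-score variance is the same as above.
True-score variance = [0.55 + 0.66 + 0.70 + 0.96] + 3.98 = 2.87 + 3.98 = 6.85.
Reliability = 6.85 / 7.98 = 0.8584.

0.8584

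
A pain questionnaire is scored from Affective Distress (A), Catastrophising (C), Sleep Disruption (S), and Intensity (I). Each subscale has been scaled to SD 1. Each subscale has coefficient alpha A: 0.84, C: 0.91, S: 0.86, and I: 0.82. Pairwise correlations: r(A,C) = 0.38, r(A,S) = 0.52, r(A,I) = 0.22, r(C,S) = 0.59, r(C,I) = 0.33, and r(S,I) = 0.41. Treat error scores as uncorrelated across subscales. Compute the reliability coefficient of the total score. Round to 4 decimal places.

0.9360

Var(A+C+S+I) = 4 + 2·[0.38 + 0.52 + 0.22 + 0.59 + 0.33 + 0.41] = 4 + 4.9 = 8.9.
With uncorrelated errors the cross-covariances are all true-score covariance, so they carry over unchanged; only the diagonal terms shrink to ρᵢσᵢ².
True-score variance = [0.84 + 0.91 + 0.86 + 0.82] + 4.9 = 3.43 + 4.9 = 8.33.
Reliability = 8.33 / 8.9 = 0.9360.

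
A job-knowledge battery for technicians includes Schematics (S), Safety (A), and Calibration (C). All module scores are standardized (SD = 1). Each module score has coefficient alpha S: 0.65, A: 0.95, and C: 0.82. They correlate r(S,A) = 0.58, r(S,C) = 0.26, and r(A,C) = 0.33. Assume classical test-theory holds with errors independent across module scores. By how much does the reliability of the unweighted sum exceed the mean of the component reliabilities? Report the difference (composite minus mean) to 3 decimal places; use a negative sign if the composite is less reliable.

Var(sum) = 3 + 2.34 = 5.34; true-score variance = 2.42 + 2.34 = 4.76; composite reliability = 0.8914.
Mean component reliability = 0.8067.
Difference = 0.8914 − 0.8067 = 0.085.

0.085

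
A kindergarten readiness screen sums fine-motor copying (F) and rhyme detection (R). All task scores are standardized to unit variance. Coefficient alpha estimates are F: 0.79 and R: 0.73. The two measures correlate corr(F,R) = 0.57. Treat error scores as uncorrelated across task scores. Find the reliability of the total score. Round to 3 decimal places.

Var(F+R) = 2 + 2·[0.57] = 2 + 1.14 = 3.14.
With uncorrelated errors the cross-covariances are all true-score covariance, so they carry over unchanged; only the diagonal terms shrink to ρᵢσᵢ².
True-score variance = [0.79 + 0.73] + 1.14 = 1.52 + 1.14 = 2.66.
Reliability = 2.66 / 3.14 = 0.847.

0.847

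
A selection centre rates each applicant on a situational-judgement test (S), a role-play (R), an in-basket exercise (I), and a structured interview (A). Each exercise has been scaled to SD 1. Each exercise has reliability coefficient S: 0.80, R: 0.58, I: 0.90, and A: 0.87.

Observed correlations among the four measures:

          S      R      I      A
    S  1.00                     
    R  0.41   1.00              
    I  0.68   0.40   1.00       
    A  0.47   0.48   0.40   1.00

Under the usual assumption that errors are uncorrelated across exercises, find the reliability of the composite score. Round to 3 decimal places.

0.912

Var(S+R+I+A) = 4 + 2·[0.41 + 0.68 + 0.47 + 0.40 + 0.48 + 0.40] = 4 + 5.68 = 9.68.
With uncorrelated errors the cross-covariances are all true-score covariance, so they carry over unchanged; only the diagonal terms shrink to ρᵢσᵢ².
True-score variance = [0.80 + 0.58 + 0.90 + 0.87] + 5.68 = 3.15 + 5.68 = 8.83.
Reliability = 8.83 / 9.68 = 0.912.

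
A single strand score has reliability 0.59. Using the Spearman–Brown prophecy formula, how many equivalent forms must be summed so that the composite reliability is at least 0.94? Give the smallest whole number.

k ≥ ρ*(1−ρ₁)/(ρ₁(1−ρ*)) = 0.94·0.41 / (0.59·0.06) = 10.887.
Smallest integer k = 11.

11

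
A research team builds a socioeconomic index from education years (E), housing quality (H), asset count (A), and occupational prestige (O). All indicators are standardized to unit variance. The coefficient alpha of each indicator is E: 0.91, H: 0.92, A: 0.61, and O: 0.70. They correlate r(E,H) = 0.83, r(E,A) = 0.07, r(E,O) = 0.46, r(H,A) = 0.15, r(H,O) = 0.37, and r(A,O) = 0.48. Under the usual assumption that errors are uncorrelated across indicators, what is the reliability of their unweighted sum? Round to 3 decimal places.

Var(E+H+A+O) = 4 + 2·[0.83 + 0.07 + 0.46 + 0.15 + 0.37 + 0.48] = 4 + 4.72 = 8.72.
Because errors are independent across components, Cov(Tᵢ,Tⱼ) = Cov(Xᵢ,Xⱼ); the off-diagonal part of the true-score variance is the same as above.
True-score variance = [0.91 + 0.92 + 0.61 + 0.70] + 4.72 = 3.14 + 4.72 = 7.86.
Reliability = 7.86 / 8.72 = 0.901.

0.901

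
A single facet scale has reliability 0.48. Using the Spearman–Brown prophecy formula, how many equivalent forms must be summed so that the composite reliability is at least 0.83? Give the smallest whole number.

6

k ≥ ρ*(1−ρ₁)/(ρ₁(1−ρ*)) = 0.83·0.52 / (0.48·0.17) = 5.289.
Smallest integer k = 6.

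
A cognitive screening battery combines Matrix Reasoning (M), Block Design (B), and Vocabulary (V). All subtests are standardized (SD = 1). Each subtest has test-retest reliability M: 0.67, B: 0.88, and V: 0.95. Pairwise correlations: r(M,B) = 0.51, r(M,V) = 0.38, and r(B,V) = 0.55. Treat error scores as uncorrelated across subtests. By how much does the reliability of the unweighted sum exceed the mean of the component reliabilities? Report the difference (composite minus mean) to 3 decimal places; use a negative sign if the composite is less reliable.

0.082

Var(sum) = 3 + 2.88 = 5.88; true-score variance = 2.5 + 2.88 = 5.38; composite reliability = 0.9150.
Mean component reliability = 0.8333.
Difference = 0.9150 − 0.8333 = 0.082.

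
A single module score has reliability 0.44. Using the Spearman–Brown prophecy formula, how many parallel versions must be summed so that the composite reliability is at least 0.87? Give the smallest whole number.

9

k ≥ ρ*(1−ρ₁)/(ρ₁(1−ρ*)) = 0.87·0.56 / (0.44·0.13) = 8.517.
Smallest integer k = 9.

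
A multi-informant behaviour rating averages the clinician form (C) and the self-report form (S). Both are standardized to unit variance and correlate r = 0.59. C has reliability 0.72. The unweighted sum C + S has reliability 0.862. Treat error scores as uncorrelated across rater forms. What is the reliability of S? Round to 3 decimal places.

Var(C+S) = 2 + 2·0.59 = 3.180.
True-score variance = ρ_C + ρ_S + 2·0.59, so 0.862 = (0.72 + ρ_S + 1.18) / 3.180.
ρ_S = 0.862·3.180 − 0.72 − 1.18 = 0.841.

0.841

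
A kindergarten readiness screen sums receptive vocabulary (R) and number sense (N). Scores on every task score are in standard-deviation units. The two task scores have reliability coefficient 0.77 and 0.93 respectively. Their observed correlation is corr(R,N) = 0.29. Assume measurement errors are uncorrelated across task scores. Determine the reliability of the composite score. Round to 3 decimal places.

0.884

Var(R+N) = 2 + 2·[0.29] = 2 + 0.58 = 2.58.
With uncorrelated errors the cross-covariances are all true-score covariance, so they carry over unchanged; only the diagonal terms shrink to ρᵢσᵢ².
True-score variance = [0.77 + 0.93] + 0.58 = 1.7 + 0.58 = 2.28.
Reliability = 2.28 / 2.58 = 0.884.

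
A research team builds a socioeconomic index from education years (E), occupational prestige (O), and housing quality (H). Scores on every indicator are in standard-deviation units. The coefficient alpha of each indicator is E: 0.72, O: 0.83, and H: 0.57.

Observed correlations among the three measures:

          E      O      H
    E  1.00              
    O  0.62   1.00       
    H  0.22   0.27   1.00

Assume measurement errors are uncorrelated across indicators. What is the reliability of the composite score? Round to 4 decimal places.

Var(E+O+H) = 3 + 2·[0.62 + 0.22 + 0.27] = 3 + 2.22 = 5.22.
Under uncorrelated errors the observed covariances equal the true-score covariances, so only the own-variance terms attenuate.
True-score variance = [0.72 + 0.83 + 0.57] + 2.22 = 2.12 + 2.22 = 4.34.
Reliability = 4.34 / 5.22 = 0.8314.

0.8314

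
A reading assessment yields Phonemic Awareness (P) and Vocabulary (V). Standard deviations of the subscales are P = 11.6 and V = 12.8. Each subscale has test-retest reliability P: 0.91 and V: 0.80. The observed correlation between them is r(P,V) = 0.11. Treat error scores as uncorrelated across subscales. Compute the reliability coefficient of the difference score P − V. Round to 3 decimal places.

Var(P−V) = 11.6² + 12.8² − 2·11.6·12.8·0.11 = 298.4 − 32.6656 = 265.734.
Because errors are independent across components, Cov(Tᵢ,Tⱼ) = Cov(Xᵢ,Xⱼ); the off-diagonal part of the true-score variance is the same as above.
True-score variance = [11.6²·0.91 + 12.8²·0.80] − 32.6656 = 253.522 − 32.6656 = 220.856.
Reliability = 220.856 / 265.734 = 0.831.

0.831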